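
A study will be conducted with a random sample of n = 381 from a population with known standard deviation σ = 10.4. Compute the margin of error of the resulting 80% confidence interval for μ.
Margin of error = 0.68

Margin of error = z* · σ/√n
= 1.282 · 10.4/√381
= 1.282 · 10.4/19.5192
= 0.68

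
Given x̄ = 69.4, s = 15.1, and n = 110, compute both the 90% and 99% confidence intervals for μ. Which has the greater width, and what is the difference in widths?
99% CI is wider by 2.77

df = 109
90% CI: t* = 1.659, (67.01, 71.79), width = 2 · t* · s/√n = 4.78
99% CI: t* = 2.622, (65.63, 73.17), width = 2 · t* · s/√n = 7.55

The 99% CI is wider by 7.55 - 4.78 = 2.77.
Higher confidence requires a wider interval.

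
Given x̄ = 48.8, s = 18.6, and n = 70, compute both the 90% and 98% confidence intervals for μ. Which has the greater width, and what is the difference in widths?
98% CI is wider by 3.18

df = 69
90% CI: t* = 1.667, (45.09, 52.51), width = 2 · t* · s/√n = 7.41
98% CI: t* = 2.382, (43.50, 54.10), width = 2 · t* · s/√n = 10.59

The 98% CI is wider by 10.59 - 7.41 = 3.18.
Higher confidence requires a wider interval.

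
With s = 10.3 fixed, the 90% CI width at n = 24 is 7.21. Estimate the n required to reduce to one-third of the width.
n ≈ 216

CI width ∝ 1/√n
To reduce width by factor 3, need √n to grow by 3 → need 3² = 9 times as many samples.

Current: n = 24, width = 7.21
New: n = 216, width ≈ 2.32

Width reduced by factor of 7.21/2.32 = 3.11.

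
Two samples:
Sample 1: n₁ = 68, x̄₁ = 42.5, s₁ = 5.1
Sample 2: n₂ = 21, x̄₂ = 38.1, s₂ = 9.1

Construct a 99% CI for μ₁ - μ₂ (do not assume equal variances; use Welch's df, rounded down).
(-1.42, 10.22)

Difference: x̄₁ - x̄₂ = 4.40
SE = √(s₁²/n₁ + s₂²/n₂) = √(5.1²/68 + 9.1²/21) = 2.0799
df = 24.00 → 24 (Welch–Satterthwaite, rounded down)
t* = 2.797

CI: 4.40 ± 2.797 · 2.0799 = 4.40 ± 5.82 = (-1.42, 10.22)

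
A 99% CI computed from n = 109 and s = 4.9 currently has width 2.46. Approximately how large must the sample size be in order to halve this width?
n ≈ 436

CI width ∝ 1/√n
To reduce width by factor 2, need √n to grow by 2 → need 2² = 4 times as many samples.

Current: n = 109, width = 2.46
New: n = 436, width ≈ 1.21

Width reduced by factor of 2.46/1.21 = 2.03.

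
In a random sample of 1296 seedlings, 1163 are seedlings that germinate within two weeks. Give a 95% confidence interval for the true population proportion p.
(0.881, 0.914)

Proportion CI:
p̂ = 1163/1296 = 0.89738
SE = √(p̂(1-p̂)/n) = √(0.89738 · 0.10262 / 1296) = 0.00843

z* = 1.960
Margin = z* · SE = 1.960 · 0.00843 = 0.0165

CI: 0.89738 ± 0.0165 = (0.881, 0.914)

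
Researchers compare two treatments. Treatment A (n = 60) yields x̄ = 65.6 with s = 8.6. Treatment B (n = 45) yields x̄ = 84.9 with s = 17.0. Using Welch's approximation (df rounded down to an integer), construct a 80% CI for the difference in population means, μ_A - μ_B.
(-22.89, -15.71)

Difference: x̄₁ - x̄₂ = -19.30
SE = √(s₁²/n₁ + s₂²/n₂) = √(8.6²/60 + 17.0²/45) = 2.7667
df = 60.84 → 60 (Welch–Satterthwaite, rounded down)
t* = 1.296

CI: -19.30 ± 1.296 · 2.7667 = -19.30 ± 3.59 = (-22.89, -15.71)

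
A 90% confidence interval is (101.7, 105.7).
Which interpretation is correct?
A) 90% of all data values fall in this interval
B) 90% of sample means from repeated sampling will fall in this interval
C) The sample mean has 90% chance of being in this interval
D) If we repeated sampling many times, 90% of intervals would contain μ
D

A) Wrong — a CI is about the parameter μ, not individual data values.
B) Wrong — coverage applies to intervals containing μ, not to future x̄ values.
C) Wrong — x̄ is observed and sits in the interval by construction.
D) Correct — this is the frequentist long-run coverage interpretation.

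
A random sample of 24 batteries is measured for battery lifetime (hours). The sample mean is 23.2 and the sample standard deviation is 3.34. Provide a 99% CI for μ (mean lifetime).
(21.29, 25.11)

t-interval (σ unknown):
df = n - 1 = 23
t* = 2.807 for 99% confidence

Margin of error = t* · s/√n = 2.807 · 3.34/√24 = 1.91

CI: (21.29, 25.11)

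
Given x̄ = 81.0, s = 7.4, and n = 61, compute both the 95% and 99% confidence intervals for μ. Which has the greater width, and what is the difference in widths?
99% CI is wider by 1.25

df = 60
95% CI: t* = 2.000, (79.11, 82.89), width = 2 · t* · s/√n = 3.79
99% CI: t* = 2.660, (78.48, 83.52), width = 2 · t* · s/√n = 5.04

The 99% CI is wider by 5.04 - 3.79 = 1.25.
Higher confidence requires a wider interval.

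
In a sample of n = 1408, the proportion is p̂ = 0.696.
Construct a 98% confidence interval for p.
(0.667, 0.725)

Proportion CI:
SE = √(p̂(1-p̂)/n) = √(0.696 · 0.304 / 1408) = 0.01226

z* = 2.326
Margin = z* · SE = 2.326 · 0.01226 = 0.0285

CI: 0.696 ± 0.0285 = (0.667, 0.725)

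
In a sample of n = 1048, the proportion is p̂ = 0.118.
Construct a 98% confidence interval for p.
(0.095, 0.141)

Proportion CI:
SE = √(p̂(1-p̂)/n) = √(0.118 · 0.882 / 1048) = 0.00997

z* = 2.326
Margin = z* · SE = 2.326 · 0.00997 = 0.0232

CI: 0.118 ± 0.0232 = (0.095, 0.141)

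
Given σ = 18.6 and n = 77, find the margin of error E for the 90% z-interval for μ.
Margin of error = 3.49

Margin of error = z* · σ/√n
= 1.645 · 18.6/√77
= 1.645 · 18.6/8.7750
= 3.49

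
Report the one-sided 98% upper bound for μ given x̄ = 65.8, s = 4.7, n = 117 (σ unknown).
μ ≤ 66.70

Upper bound (one-sided):
t* = 2.077 (one-sided for 98%)
Upper bound = x̄ + t* · s/√n = 65.8 + 2.077 · 4.7/√117 = 66.70

We are 98% confident that μ ≤ 66.70.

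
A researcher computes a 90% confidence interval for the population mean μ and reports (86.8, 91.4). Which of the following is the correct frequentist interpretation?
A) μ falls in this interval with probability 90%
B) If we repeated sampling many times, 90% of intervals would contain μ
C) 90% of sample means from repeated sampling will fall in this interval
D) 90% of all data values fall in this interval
B

A) Wrong — μ is fixed; the randomness lives in the interval, not in μ.
B) Correct — this is the frequentist long-run coverage interpretation.
C) Wrong — coverage applies to intervals containing μ, not to future x̄ values.
D) Wrong — a CI is about the parameter μ, not individual data values.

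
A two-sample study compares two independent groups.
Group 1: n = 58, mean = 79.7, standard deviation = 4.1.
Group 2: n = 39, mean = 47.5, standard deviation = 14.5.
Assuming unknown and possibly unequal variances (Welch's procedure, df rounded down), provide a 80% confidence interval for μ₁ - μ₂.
(29.10, 35.30)

Difference: x̄₁ - x̄₂ = 32.20
SE = √(s₁²/n₁ + s₂²/n₂) = √(4.1²/58 + 14.5²/39) = 2.3835
df = 42.11 → 42 (Welch–Satterthwaite, rounded down)
t* = 1.302

CI: 32.20 ± 1.302 · 2.3835 = 32.20 ± 3.10 = (29.10, 35.30)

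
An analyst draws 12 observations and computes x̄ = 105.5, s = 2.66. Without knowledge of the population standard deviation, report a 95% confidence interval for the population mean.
(103.81, 107.19)

t-interval (σ unknown):
df = n - 1 = 11
t* = 2.201 for 95% confidence

Margin of error = t* · s/√n = 2.201 · 2.66/√12 = 1.69

CI: (103.81, 107.19)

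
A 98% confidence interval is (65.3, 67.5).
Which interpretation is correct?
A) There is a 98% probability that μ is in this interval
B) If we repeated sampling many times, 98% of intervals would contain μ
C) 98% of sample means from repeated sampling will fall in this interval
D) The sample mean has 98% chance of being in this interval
B

A) Wrong — μ is fixed; the randomness lives in the interval, not in μ.
B) Correct — this is the frequentist long-run coverage interpretation.
C) Wrong — coverage applies to intervals containing μ, not to future x̄ values.
D) Wrong — x̄ is observed and sits in the interval by construction.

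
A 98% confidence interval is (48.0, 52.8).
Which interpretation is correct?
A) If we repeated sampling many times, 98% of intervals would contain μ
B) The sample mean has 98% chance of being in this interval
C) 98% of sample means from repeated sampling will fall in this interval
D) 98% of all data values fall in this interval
A

A) Correct — this is the frequentist long-run coverage interpretation.
B) Wrong — x̄ is observed and sits in the interval by construction.
C) Wrong — coverage applies to intervals containing μ, not to future x̄ values.
D) Wrong — a CI is about the parameter μ, not individual data values.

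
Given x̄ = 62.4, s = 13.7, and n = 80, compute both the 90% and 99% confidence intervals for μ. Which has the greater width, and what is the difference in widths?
99% CI is wider by 2.99

df = 79
90% CI: t* = 1.664, (59.85, 64.95), width = 2 · t* · s/√n = 5.10
99% CI: t* = 2.640, (58.36, 66.44), width = 2 · t* · s/√n = 8.09

The 99% CI is wider by 8.09 - 5.10 = 2.99.
Higher confidence requires a wider interval.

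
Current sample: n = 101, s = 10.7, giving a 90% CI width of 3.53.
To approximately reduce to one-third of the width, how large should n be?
n ≈ 909

CI width ∝ 1/√n
To reduce width by factor 3, need √n to grow by 3 → need 3² = 9 times as many samples.

Current: n = 101, width = 3.53
New: n = 909, width ≈ 1.17

Width reduced by factor of 3.53/1.17 = 3.02.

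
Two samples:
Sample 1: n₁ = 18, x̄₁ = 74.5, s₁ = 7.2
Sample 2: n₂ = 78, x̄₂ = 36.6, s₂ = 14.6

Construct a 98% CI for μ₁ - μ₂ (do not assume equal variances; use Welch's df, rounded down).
(32.22, 43.58)

Difference: x̄₁ - x̄₂ = 37.90
SE = √(s₁²/n₁ + s₂²/n₂) = √(7.2²/18 + 14.6²/78) = 2.3691
df = 53.86 → 53 (Welch–Satterthwaite, rounded down)
t* = 2.399

CI: 37.90 ± 2.399 · 2.3691 = 37.90 ± 5.68 = (32.22, 43.58)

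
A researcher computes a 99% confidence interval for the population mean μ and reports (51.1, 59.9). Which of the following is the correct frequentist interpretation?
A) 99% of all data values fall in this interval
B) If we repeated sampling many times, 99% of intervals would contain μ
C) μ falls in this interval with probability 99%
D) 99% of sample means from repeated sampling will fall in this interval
B

A) Wrong — a CI is about the parameter μ, not individual data values.
B) Correct — this is the frequentist long-run coverage interpretation.
C) Wrong — μ is fixed; the randomness lives in the interval, not in μ.
D) Wrong — coverage applies to intervals containing μ, not to future x̄ values.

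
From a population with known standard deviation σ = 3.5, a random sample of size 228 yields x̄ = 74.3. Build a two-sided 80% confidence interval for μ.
(74.00, 74.60)

z-interval (σ known):
z* = 1.282 for 80% confidence

Margin of error = z* · σ/√n = 1.282 · 3.5/√228 = 0.30

CI: (74.3 - 0.30, 74.3 + 0.30) = (74.00, 74.60)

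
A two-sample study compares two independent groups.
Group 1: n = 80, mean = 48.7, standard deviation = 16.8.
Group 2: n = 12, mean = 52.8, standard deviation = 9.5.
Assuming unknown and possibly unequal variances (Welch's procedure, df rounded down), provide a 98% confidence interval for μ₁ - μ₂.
(-12.41, 4.21)

Difference: x̄₁ - x̄₂ = -4.10
SE = √(s₁²/n₁ + s₂²/n₂) = √(16.8²/80 + 9.5²/12) = 3.3240
df = 23.03 → 23 (Welch–Satterthwaite, rounded down)
t* = 2.500

CI: -4.10 ± 2.500 · 3.3240 = -4.10 ± 8.31 = (-12.41, 4.21)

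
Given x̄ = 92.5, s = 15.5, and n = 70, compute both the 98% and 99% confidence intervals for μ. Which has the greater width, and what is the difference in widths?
99% CI is wider by 0.99

df = 69
98% CI: t* = 2.382, (88.09, 96.91), width = 2 · t* · s/√n = 8.83
99% CI: t* = 2.649, (87.59, 97.41), width = 2 · t* · s/√n = 9.82

The 99% CI is wider by 9.82 - 8.83 = 0.99.
Higher confidence requires a wider interval.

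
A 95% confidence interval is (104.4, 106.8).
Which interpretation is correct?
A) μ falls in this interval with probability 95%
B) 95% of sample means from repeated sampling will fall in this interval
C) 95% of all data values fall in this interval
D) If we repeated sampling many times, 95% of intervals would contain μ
D

A) Wrong — μ is fixed; the randomness lives in the interval, not in μ.
B) Wrong — coverage applies to intervals containing μ, not to future x̄ values.
C) Wrong — a CI is about the parameter μ, not individual data values.
D) Correct — this is the frequentist long-run coverage interpretation.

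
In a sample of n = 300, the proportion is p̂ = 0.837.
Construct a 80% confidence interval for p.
(0.810, 0.864)

Proportion CI:
SE = √(p̂(1-p̂)/n) = √(0.837 · 0.163 / 300) = 0.02133

z* = 1.282
Margin = z* · SE = 1.282 · 0.02133 = 0.0273

CI: 0.837 ± 0.0273 = (0.810, 0.864)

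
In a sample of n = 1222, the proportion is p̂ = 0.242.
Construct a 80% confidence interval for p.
(0.226, 0.258)

Proportion CI:
SE = √(p̂(1-p̂)/n) = √(0.242 · 0.758 / 1222) = 0.01225

z* = 1.282
Margin = z* · SE = 1.282 · 0.01225 = 0.0157

CI: 0.242 ± 0.0157 = (0.226, 0.258)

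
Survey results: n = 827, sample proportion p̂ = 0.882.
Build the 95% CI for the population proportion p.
(0.860, 0.904)

Proportion CI:
SE = √(p̂(1-p̂)/n) = √(0.882 · 0.118 / 827) = 0.01122

z* = 1.960
Margin = z* · SE = 1.960 · 0.01122 = 0.0220

CI: 0.882 ± 0.0220 = (0.860, 0.904)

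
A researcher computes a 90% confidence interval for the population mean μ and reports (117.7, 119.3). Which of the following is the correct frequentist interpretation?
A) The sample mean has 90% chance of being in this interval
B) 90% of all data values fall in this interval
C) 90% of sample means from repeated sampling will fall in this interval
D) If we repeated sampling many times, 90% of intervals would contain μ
D

A) Wrong — x̄ is observed and sits in the interval by construction.
B) Wrong — a CI is about the parameter μ, not individual data values.
C) Wrong — coverage applies to intervals containing μ, not to future x̄ values.
D) Correct — this is the frequentist long-run coverage interpretation.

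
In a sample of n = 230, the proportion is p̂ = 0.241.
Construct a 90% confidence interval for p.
(0.195, 0.287)

Proportion CI:
SE = √(p̂(1-p̂)/n) = √(0.241 · 0.759 / 230) = 0.02820

z* = 1.645
Margin = z* · SE = 1.645 · 0.02820 = 0.0464

CI: 0.241 ± 0.0464 = (0.195, 0.287)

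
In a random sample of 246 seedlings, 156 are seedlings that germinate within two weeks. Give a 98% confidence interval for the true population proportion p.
(0.563, 0.706)

Proportion CI:
p̂ = 156/246 = 0.63415
SE = √(p̂(1-p̂)/n) = √(0.63415 · 0.36585 / 246) = 0.03071

z* = 2.326
Margin = z* · SE = 2.326 · 0.03071 = 0.0714

CI: 0.63415 ± 0.0714 = (0.563, 0.706)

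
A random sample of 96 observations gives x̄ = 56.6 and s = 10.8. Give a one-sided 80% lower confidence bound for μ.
μ ≥ 55.67

Lower bound (one-sided):
t* = 0.845 (one-sided for 80%)
Lower bound = x̄ - t* · s/√n = 56.6 - 0.845 · 10.8/√96 = 55.67

We are 80% confident that μ ≥ 55.67.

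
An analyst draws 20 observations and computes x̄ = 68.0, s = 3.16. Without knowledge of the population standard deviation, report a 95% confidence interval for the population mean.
(66.52, 69.48)

t-interval (σ unknown):
df = n - 1 = 19
t* = 2.093 for 95% confidence

Margin of error = t* · s/√n = 2.093 · 3.16/√20 = 1.48

CI: (66.52, 69.48)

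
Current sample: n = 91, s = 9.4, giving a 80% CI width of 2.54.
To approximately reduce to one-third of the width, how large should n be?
n ≈ 819

CI width ∝ 1/√n
To reduce width by factor 3, need √n to grow by 3 → need 3² = 9 times as many samples.

Current: n = 91, width = 2.54
New: n = 819, width ≈ 0.84

Width reduced by factor of 2.54/0.84 = 3.02.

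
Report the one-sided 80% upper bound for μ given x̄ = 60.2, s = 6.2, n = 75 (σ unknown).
μ ≤ 60.81

Upper bound (one-sided):
t* = 0.847 (one-sided for 80%)
Upper bound = x̄ + t* · s/√n = 60.2 + 0.847 · 6.2/√75 = 60.81

We are 80% confident that μ ≤ 60.81.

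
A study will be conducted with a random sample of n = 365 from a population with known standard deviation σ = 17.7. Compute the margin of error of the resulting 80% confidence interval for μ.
Margin of error = 1.19

Margin of error = z* · σ/√n
= 1.282 · 17.7/√365
= 1.282 · 17.7/19.1050
= 1.19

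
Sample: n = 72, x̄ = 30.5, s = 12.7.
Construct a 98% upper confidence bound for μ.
μ ≤ 33.63

Upper bound (one-sided):
t* = 2.092 (one-sided for 98%)
Upper bound = x̄ + t* · s/√n = 30.5 + 2.092 · 12.7/√72 = 33.63

We are 98% confident that μ ≤ 33.63.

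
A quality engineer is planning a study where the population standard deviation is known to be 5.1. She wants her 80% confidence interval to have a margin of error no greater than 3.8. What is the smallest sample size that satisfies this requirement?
n ≥ 3

For margin E ≤ 3.8:
n ≥ (z* · σ / E)²
n ≥ (1.282 · 5.1 / 3.8)²
n ≥ 2.96

Minimum n = 3 (rounding up)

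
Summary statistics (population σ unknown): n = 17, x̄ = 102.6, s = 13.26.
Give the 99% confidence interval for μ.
(93.21, 111.99)

t-interval (σ unknown):
df = n - 1 = 16
t* = 2.921 for 99% confidence

Margin of error = t* · s/√n = 2.921 · 13.26/√17 = 9.39

CI: (93.21, 111.99)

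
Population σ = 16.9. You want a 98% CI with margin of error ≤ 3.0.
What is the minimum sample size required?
n ≥ 172

For margin E ≤ 3.0:
n ≥ (z* · σ / E)²
n ≥ (2.326 · 16.9 / 3.0)²
n ≥ 171.69

Minimum n = 172 (rounding up)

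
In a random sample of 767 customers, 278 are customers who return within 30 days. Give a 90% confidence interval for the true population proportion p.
(0.334, 0.391)

Proportion CI:
p̂ = 278/767 = 0.36245
SE = √(p̂(1-p̂)/n) = √(0.36245 · 0.63755 / 767) = 0.01736

z* = 1.645
Margin = z* · SE = 1.645 · 0.01736 = 0.0286

CI: 0.36245 ± 0.0286 = (0.334, 0.391)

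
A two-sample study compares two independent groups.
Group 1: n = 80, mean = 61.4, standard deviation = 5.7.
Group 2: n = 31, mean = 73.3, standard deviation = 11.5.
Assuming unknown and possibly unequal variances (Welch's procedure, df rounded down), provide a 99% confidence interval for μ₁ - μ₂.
(-17.79, -6.01)

Difference: x̄₁ - x̄₂ = -11.90
SE = √(s₁²/n₁ + s₂²/n₂) = √(5.7²/80 + 11.5²/31) = 2.1615
df = 35.86 → 35 (Welch–Satterthwaite, rounded down)
t* = 2.724

CI: -11.90 ± 2.724 · 2.1615 = -11.90 ± 5.89 = (-17.79, -6.01)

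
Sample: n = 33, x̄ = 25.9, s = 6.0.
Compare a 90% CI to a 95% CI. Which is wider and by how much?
95% CI is wider by 0.72

df = 32
90% CI: t* = 1.694, (24.13, 27.67), width = 2 · t* · s/√n = 3.54
95% CI: t* = 2.037, (23.77, 28.03), width = 2 · t* · s/√n = 4.26

The 95% CI is wider by 4.26 - 3.54 = 0.72.
Higher confidence requires a wider interval.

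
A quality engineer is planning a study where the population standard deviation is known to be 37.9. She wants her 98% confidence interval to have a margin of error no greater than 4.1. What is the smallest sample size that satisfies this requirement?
n ≥ 463

For margin E ≤ 4.1:
n ≥ (z* · σ / E)²
n ≥ (2.326 · 37.9 / 4.1)²
n ≥ 462.31

Minimum n = 463 (rounding up)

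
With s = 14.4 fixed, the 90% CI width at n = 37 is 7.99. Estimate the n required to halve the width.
n ≈ 148

CI width ∝ 1/√n
To reduce width by factor 2, need √n to grow by 2 → need 2² = 4 times as many samples.

Current: n = 37, width = 7.99
New: n = 148, width ≈ 3.92

Width reduced by factor of 7.99/3.92 = 2.04.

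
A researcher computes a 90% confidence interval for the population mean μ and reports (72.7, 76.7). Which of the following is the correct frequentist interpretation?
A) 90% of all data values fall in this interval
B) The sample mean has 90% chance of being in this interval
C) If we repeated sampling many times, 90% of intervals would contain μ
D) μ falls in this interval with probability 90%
C

A) Wrong — a CI is about the parameter μ, not individual data values.
B) Wrong — x̄ is observed and sits in the interval by construction.
C) Correct — this is the frequentist long-run coverage interpretation.
D) Wrong — μ is fixed; the randomness lives in the interval, not in μ.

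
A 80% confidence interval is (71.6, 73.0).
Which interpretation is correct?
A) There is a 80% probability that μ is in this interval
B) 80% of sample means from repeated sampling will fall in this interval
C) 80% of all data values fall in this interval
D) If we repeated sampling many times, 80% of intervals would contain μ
D

A) Wrong — μ is fixed; the randomness lives in the interval, not in μ.
B) Wrong — coverage applies to intervals containing μ, not to future x̄ values.
C) Wrong — a CI is about the parameter μ, not individual data values.
D) Correct — this is the frequentist long-run coverage interpretation.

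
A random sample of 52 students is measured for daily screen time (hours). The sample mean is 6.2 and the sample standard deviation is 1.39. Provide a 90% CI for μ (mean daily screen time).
(5.88, 6.52)

t-interval (σ unknown):
df = n - 1 = 51
t* = 1.675 for 90% confidence

Margin of error = t* · s/√n = 1.675 · 1.39/√52 = 0.32

CI: (5.88, 6.52)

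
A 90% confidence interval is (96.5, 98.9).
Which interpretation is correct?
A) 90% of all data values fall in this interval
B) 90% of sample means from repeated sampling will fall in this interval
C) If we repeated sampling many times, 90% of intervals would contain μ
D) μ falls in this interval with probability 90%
C

A) Wrong — a CI is about the parameter μ, not individual data values.
B) Wrong — coverage applies to intervals containing μ, not to future x̄ values.
C) Correct — this is the frequentist long-run coverage interpretation.
D) Wrong — μ is fixed; the randomness lives in the interval, not in μ.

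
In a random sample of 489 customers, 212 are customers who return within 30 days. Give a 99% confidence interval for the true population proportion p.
(0.376, 0.491)

Proportion CI:
p̂ = 212/489 = 0.43354
SE = √(p̂(1-p̂)/n) = √(0.43354 · 0.56646 / 489) = 0.02241

z* = 2.576
Margin = z* · SE = 2.576 · 0.02241 = 0.0577

CI: 0.43354 ± 0.0577 = (0.376, 0.491)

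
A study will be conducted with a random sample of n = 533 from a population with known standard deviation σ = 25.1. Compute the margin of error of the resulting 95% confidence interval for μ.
Margin of error = 2.13

Margin of error = z* · σ/√n
= 1.960 · 25.1/√533
= 1.960 · 25.1/23.0868
= 2.13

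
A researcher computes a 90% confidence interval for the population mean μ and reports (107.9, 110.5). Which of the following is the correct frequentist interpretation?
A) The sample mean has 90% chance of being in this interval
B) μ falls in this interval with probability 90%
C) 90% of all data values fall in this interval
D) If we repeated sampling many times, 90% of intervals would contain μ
D

A) Wrong — x̄ is observed and sits in the interval by construction.
B) Wrong — μ is fixed; the randomness lives in the interval, not in μ.
C) Wrong — a CI is about the parameter μ, not individual data values.
D) Correct — this is the frequentist long-run coverage interpretation.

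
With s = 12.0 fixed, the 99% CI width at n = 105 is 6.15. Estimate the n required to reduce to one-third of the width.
n ≈ 945

CI width ∝ 1/√n
To reduce width by factor 3, need √n to grow by 3 → need 3² = 9 times as many samples.

Current: n = 105, width = 6.15
New: n = 945, width ≈ 2.02

Width reduced by factor of 6.15/2.02 = 3.04.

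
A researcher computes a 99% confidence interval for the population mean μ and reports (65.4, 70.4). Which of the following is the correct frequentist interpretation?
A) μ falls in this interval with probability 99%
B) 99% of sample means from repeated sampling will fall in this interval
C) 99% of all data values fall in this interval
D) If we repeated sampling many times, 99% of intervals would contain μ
D

A) Wrong — μ is fixed; the randomness lives in the interval, not in μ.
B) Wrong — coverage applies to intervals containing μ, not to future x̄ values.
C) Wrong — a CI is about the parameter μ, not individual data values.
D) Correct — this is the frequentist long-run coverage interpretation.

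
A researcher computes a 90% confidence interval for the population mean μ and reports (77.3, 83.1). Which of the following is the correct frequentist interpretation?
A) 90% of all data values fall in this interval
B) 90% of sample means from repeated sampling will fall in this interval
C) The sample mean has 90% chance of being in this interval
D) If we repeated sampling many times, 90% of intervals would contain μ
D

A) Wrong — a CI is about the parameter μ, not individual data values.
B) Wrong — coverage applies to intervals containing μ, not to future x̄ values.
C) Wrong — x̄ is observed and sits in the interval by construction.
D) Correct — this is the frequentist long-run coverage interpretation.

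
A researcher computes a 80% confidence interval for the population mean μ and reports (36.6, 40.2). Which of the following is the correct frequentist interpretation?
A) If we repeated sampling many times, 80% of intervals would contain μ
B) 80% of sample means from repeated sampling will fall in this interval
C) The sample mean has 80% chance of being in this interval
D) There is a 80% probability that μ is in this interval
A

A) Correct — this is the frequentist long-run coverage interpretation.
B) Wrong — coverage applies to intervals containing μ, not to future x̄ values.
C) Wrong — x̄ is observed and sits in the interval by construction.
D) Wrong — μ is fixed; the randomness lives in the interval, not in μ.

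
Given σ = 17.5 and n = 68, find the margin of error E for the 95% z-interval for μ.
Margin of error = 4.16

Margin of error = z* · σ/√n
= 1.960 · 17.5/√68
= 1.960 · 17.5/8.2462
= 4.16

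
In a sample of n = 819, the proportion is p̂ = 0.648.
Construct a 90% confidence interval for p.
(0.621, 0.675)

Proportion CI:
SE = √(p̂(1-p̂)/n) = √(0.648 · 0.352 / 819) = 0.01669

z* = 1.645
Margin = z* · SE = 1.645 · 0.01669 = 0.0275

CI: 0.648 ± 0.0275 = (0.621, 0.675)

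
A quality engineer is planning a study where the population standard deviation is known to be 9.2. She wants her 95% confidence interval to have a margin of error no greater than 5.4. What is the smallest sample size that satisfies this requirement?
n ≥ 12

For margin E ≤ 5.4:
n ≥ (z* · σ / E)²
n ≥ (1.960 · 9.2 / 5.4)²
n ≥ 11.15

Minimum n = 12 (rounding up)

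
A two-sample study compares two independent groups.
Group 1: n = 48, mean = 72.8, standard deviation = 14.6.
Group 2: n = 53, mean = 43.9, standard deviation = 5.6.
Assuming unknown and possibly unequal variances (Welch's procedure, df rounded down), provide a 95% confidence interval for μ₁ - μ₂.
(24.41, 33.39)

Difference: x̄₁ - x̄₂ = 28.90
SE = √(s₁²/n₁ + s₂²/n₂) = √(14.6²/48 + 5.6²/53) = 2.2433
df = 59.41 → 59 (Welch–Satterthwaite, rounded down)
t* = 2.001

CI: 28.90 ± 2.001 · 2.2433 = 28.90 ± 4.49 = (24.41, 33.39)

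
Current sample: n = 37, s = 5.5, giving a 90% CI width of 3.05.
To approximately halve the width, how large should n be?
n ≈ 148

CI width ∝ 1/√n
To reduce width by factor 2, need √n to grow by 2 → need 2² = 4 times as many samples.

Current: n = 37, width = 3.05
New: n = 148, width ≈ 1.50

Width reduced by factor of 3.05/1.50 = 2.03.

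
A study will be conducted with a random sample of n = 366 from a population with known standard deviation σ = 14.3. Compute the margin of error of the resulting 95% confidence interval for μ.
Margin of error = 1.47

Margin of error = z* · σ/√n
= 1.960 · 14.3/√366
= 1.960 · 14.3/19.1311
= 1.47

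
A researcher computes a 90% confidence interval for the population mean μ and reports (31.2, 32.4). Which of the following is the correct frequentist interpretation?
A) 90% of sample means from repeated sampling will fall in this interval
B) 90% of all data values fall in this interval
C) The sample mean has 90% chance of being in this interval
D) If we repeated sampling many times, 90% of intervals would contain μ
D

A) Wrong — coverage applies to intervals containing μ, not to future x̄ values.
B) Wrong — a CI is about the parameter μ, not individual data values.
C) Wrong — x̄ is observed and sits in the interval by construction.
D) Correct — this is the frequentist long-run coverage interpretation.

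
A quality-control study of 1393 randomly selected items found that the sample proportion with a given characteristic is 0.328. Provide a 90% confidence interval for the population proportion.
(0.307, 0.349)

Proportion CI:
SE = √(p̂(1-p̂)/n) = √(0.328 · 0.672 / 1393) = 0.01258

z* = 1.645
Margin = z* · SE = 1.645 · 0.01258 = 0.0207

CI: 0.328 ± 0.0207 = (0.307, 0.349)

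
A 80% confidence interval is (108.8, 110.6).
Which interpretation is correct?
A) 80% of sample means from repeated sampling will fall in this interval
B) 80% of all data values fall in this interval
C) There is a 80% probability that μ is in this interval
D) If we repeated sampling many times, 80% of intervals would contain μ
D

A) Wrong — coverage applies to intervals containing μ, not to future x̄ values.
B) Wrong — a CI is about the parameter μ, not individual data values.
C) Wrong — μ is fixed; the randomness lives in the interval, not in μ.
D) Correct — this is the frequentist long-run coverage interpretation.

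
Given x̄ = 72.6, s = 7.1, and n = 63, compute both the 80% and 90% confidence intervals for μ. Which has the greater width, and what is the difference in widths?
90% CI is wider by 0.67

df = 62
80% CI: t* = 1.295, (71.44, 73.76), width = 2 · t* · s/√n = 2.32
90% CI: t* = 1.670, (71.11, 74.09), width = 2 · t* · s/√n = 2.99

The 90% CI is wider by 2.99 - 2.32 = 0.67.
Higher confidence requires a wider interval.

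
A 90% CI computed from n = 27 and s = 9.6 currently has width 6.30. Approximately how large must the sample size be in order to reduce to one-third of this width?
n ≈ 243

CI width ∝ 1/√n
To reduce width by factor 3, need √n to grow by 3 → need 3² = 9 times as many samples.

Current: n = 27, width = 6.30
New: n = 243, width ≈ 2.03

Width reduced by factor of 6.30/2.03 = 3.10.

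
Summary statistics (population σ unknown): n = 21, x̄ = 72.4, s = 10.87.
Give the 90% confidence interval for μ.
(68.31, 76.49)

t-interval (σ unknown):
df = n - 1 = 20
t* = 1.725 for 90% confidence

Margin of error = t* · s/√n = 1.725 · 10.87/√21 = 4.09

CI: (68.31, 76.49)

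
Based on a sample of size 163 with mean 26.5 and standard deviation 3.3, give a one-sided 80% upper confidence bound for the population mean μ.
μ ≤ 26.72

Upper bound (one-sided):
t* = 0.844 (one-sided for 80%)
Upper bound = x̄ + t* · s/√n = 26.5 + 0.844 · 3.3/√163 = 26.72

We are 80% confident that μ ≤ 26.72.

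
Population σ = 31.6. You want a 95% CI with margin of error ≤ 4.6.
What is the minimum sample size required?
n ≥ 182

For margin E ≤ 4.6:
n ≥ (z* · σ / E)²
n ≥ (1.960 · 31.6 / 4.6)²
n ≥ 181.29

Minimum n = 182 (rounding up)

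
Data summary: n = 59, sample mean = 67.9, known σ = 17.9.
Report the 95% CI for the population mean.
(63.33, 72.47)

z-interval (σ known):
z* = 1.960 for 95% confidence

Margin of error = z* · σ/√n = 1.960 · 17.9/√59 = 4.57

CI: (67.9 - 4.57, 67.9 + 4.57) = (63.33, 72.47)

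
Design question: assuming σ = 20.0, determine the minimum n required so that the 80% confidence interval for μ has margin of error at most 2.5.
n ≥ 106

For margin E ≤ 2.5:
n ≥ (z* · σ / E)²
n ≥ (1.282 · 20.0 / 2.5)²
n ≥ 105.19

Minimum n = 106 (rounding up)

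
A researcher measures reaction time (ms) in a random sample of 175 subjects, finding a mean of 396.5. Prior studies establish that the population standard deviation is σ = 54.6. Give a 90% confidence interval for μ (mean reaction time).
(389.71, 403.29)

z-interval (σ known):
z* = 1.645 for 90% confidence

Margin of error = z* · σ/√n = 1.645 · 54.6/√175 = 6.79

CI: (396.5 - 6.79, 396.5 + 6.79) = (389.71, 403.29)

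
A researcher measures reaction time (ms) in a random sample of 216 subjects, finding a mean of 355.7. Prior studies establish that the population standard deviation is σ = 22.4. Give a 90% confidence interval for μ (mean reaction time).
(353.19, 358.21)

z-interval (σ known):
z* = 1.645 for 90% confidence

Margin of error = z* · σ/√n = 1.645 · 22.4/√216 = 2.51

CI: (355.7 - 2.51, 355.7 + 2.51) = (353.19, 358.21)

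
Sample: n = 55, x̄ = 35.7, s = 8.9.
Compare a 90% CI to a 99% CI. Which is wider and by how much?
99% CI is wider by 2.39

df = 54
90% CI: t* = 1.674, (33.69, 37.71), width = 2 · t* · s/√n = 4.02
99% CI: t* = 2.670, (32.50, 38.90), width = 2 · t* · s/√n = 6.41

The 99% CI is wider by 6.41 - 4.02 = 2.39.
Higher confidence requires a wider interval.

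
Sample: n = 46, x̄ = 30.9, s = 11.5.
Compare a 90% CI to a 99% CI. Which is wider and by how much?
99% CI is wider by 3.43

df = 45
90% CI: t* = 1.679, (28.05, 33.75), width = 2 · t* · s/√n = 5.69
99% CI: t* = 2.690, (26.34, 35.46), width = 2 · t* · s/√n = 9.12

The 99% CI is wider by 9.12 - 5.69 = 3.43.
Higher confidence requires a wider interval.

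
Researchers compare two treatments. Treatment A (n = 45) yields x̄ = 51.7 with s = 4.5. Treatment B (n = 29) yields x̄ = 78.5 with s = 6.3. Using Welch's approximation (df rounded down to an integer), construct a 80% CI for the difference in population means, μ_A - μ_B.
(-28.55, -25.05)

Difference: x̄₁ - x̄₂ = -26.80
SE = √(s₁²/n₁ + s₂²/n₂) = √(4.5²/45 + 6.3²/29) = 1.3486
df = 46.26 → 46 (Welch–Satterthwaite, rounded down)
t* = 1.300

CI: -26.80 ± 1.300 · 1.3486 = -26.80 ± 1.75 = (-28.55, -25.05)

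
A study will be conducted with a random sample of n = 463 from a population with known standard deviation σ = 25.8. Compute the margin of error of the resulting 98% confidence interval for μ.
Margin of error = 2.79

Margin of error = z* · σ/√n
= 2.326 · 25.8/√463
= 2.326 · 25.8/21.5174
= 2.79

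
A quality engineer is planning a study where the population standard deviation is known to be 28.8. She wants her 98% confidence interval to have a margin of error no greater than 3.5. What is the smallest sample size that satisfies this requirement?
n ≥ 367

For margin E ≤ 3.5:
n ≥ (z* · σ / E)²
n ≥ (2.326 · 28.8 / 3.5)²
n ≥ 366.33

Minimum n = 367 (rounding up)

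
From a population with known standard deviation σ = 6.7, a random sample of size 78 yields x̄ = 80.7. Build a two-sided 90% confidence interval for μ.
(79.45, 81.95)

z-interval (σ known):
z* = 1.645 for 90% confidence

Margin of error = z* · σ/√n = 1.645 · 6.7/√78 = 1.25

CI: (80.7 - 1.25, 80.7 + 1.25) = (79.45, 81.95)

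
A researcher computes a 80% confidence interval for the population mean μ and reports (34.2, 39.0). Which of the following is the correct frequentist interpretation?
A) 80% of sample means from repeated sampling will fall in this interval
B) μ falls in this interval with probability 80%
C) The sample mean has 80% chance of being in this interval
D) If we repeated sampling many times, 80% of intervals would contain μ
D

A) Wrong — coverage applies to intervals containing μ, not to future x̄ values.
B) Wrong — μ is fixed; the randomness lives in the interval, not in μ.
C) Wrong — x̄ is observed and sits in the interval by construction.
D) Correct — this is the frequentist long-run coverage interpretation.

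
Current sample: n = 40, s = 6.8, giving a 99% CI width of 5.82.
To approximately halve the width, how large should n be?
n ≈ 160

CI width ∝ 1/√n
To reduce width by factor 2, need √n to grow by 2 → need 2² = 4 times as many samples.

Current: n = 40, width = 5.82
New: n = 160, width ≈ 2.80

Width reduced by factor of 5.82/2.80 = 2.08.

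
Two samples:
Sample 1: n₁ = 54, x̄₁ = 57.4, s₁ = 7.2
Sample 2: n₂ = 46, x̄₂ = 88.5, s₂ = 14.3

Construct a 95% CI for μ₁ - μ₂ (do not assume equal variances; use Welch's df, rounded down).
(-35.75, -26.45)

Difference: x̄₁ - x̄₂ = -31.10
SE = √(s₁²/n₁ + s₂²/n₂) = √(7.2²/54 + 14.3²/46) = 2.3250
df = 64.00 → 64 (Welch–Satterthwaite, rounded down)
t* = 1.998

CI: -31.10 ± 1.998 · 2.3250 = -31.10 ± 4.65 = (-35.75, -26.45)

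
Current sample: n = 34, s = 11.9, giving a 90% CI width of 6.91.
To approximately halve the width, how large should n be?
n ≈ 136

CI width ∝ 1/√n
To reduce width by factor 2, need √n to grow by 2 → need 2² = 4 times as many samples.

Current: n = 34, width = 6.91
New: n = 136, width ≈ 3.38

Width reduced by factor of 6.91/3.38 = 2.04.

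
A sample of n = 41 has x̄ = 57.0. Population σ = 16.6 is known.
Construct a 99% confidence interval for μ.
(50.32, 63.68)

z-interval (σ known):
z* = 2.576 for 99% confidence

Margin of error = z* · σ/√n = 2.576 · 16.6/√41 = 6.68

CI: (57.0 - 6.68, 57.0 + 6.68) = (50.32, 63.68)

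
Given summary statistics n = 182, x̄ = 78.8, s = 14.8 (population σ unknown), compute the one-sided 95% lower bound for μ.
μ ≥ 76.99

Lower bound (one-sided):
t* = 1.653 (one-sided for 95%)
Lower bound = x̄ - t* · s/√n = 78.8 - 1.653 · 14.8/√182 = 76.99

We are 95% confident that μ ≥ 76.99.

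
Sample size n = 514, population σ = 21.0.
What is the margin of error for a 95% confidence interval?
Margin of error = 1.82

Margin of error = z* · σ/√n
= 1.960 · 21.0/√514
= 1.960 · 21.0/22.6716
= 1.82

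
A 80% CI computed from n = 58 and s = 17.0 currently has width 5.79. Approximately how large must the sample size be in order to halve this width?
n ≈ 232

CI width ∝ 1/√n
To reduce width by factor 2, need √n to grow by 2 → need 2² = 4 times as many samples.

Current: n = 58, width = 5.79
New: n = 232, width ≈ 2.87

Width reduced by factor of 5.79/2.87 = 2.02.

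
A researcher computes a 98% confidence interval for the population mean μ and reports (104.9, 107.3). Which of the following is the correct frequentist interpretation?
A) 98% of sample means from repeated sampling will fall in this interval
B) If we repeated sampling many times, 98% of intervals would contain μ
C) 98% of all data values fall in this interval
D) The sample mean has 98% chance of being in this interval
B

A) Wrong — coverage applies to intervals containing μ, not to future x̄ values.
B) Correct — this is the frequentist long-run coverage interpretation.
C) Wrong — a CI is about the parameter μ, not individual data values.
D) Wrong — x̄ is observed and sits in the interval by construction.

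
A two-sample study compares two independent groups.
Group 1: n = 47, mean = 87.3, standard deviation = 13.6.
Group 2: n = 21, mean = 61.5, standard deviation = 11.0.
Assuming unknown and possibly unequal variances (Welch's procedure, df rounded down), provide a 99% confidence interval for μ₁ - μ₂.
(17.44, 34.16)

Difference: x̄₁ - x̄₂ = 25.80
SE = √(s₁²/n₁ + s₂²/n₂) = √(13.6²/47 + 11.0²/21) = 3.1140
df = 47.10 → 47 (Welch–Satterthwaite, rounded down)
t* = 2.685

CI: 25.80 ± 2.685 · 3.1140 = 25.80 ± 8.36 = (17.44, 34.16)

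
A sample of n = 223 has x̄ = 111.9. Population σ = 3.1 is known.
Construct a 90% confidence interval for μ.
(111.56, 112.24)

z-interval (σ known):
z* = 1.645 for 90% confidence

Margin of error = z* · σ/√n = 1.645 · 3.1/√223 = 0.34

CI: (111.9 - 0.34, 111.9 + 0.34) = (111.56, 112.24)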